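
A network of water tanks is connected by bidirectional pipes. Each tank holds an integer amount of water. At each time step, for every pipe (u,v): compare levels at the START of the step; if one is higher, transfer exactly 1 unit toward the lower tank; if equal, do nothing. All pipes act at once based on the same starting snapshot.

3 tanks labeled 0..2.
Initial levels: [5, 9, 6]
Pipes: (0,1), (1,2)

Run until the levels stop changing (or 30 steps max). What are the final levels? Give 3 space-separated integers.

Step 1: flows [1->0,1->2] -> levels [6 7 7]
Step 2: flows [1->0,1=2] -> levels [7 6 7]
Step 3: flows [0->1,2->1] -> levels [6 8 6]
Step 4: flows [1->0,1->2] -> levels [7 6 7]
  -> period-2 cycle: step 4 state = step 2 state; never stabilizes
  -> state at step 30: (30-2) mod 2 = 0, same as step 2 -> [7 6 7]

Answer: 7 6 7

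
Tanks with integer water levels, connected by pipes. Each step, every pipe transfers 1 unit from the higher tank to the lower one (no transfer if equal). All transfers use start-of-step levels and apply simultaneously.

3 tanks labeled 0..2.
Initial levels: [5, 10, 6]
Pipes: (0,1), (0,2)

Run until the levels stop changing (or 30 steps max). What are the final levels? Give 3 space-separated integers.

Answer: 7 7 7

Derivation:
Step 1: flows [1->0,2->0] -> levels [7 9 5]
Step 2: flows [1->0,0->2] -> levels [7 8 6]
Step 3: flows [1->0,0->2] -> levels [7 7 7]
Step 4: flows [0=1,0=2] -> levels [7 7 7]
  -> stable (no change)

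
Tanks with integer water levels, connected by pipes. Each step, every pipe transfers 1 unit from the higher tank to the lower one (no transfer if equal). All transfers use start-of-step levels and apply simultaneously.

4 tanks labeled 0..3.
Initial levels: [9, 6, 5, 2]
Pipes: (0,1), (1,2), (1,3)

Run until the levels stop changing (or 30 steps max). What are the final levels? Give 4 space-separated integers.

Answer: 5 7 5 5

Derivation:
Step 1: flows [0->1,1->2,1->3] -> levels [8 5 6 3]
Step 2: flows [0->1,2->1,1->3] -> levels [7 6 5 4]
Step 3: flows [0->1,1->2,1->3] -> levels [6 5 6 5]
Step 4: flows [0->1,2->1,1=3] -> levels [5 7 5 5]
Step 5: flows [1->0,1->2,1->3] -> levels [6 4 6 6]
Step 6: flows [0->1,2->1,3->1] -> levels [5 7 5 5]
  -> period-2 cycle: step 6 state = step 4 state; never stabilizes
  -> state at step 30: (30-4) mod 2 = 0, same as step 4 -> [5 7 5 5]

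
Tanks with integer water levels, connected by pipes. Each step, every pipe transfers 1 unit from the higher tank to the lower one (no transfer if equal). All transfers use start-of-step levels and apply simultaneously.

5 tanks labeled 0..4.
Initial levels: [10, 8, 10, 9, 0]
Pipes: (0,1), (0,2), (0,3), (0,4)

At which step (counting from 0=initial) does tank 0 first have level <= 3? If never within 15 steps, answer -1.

Step 1: flows [0->1,0=2,0->3,0->4] -> levels [7 9 10 10 1]
Step 2: flows [1->0,2->0,3->0,0->4] -> levels [9 8 9 9 2]
Step 3: flows [0->1,0=2,0=3,0->4] -> levels [7 9 9 9 3]
Step 4: flows [1->0,2->0,3->0,0->4] -> levels [9 8 8 8 4]
Step 5: flows [0->1,0->2,0->3,0->4] -> levels [5 9 9 9 5]
Step 6: flows [1->0,2->0,3->0,0=4] -> levels [8 8 8 8 5]
Step 7: flows [0=1,0=2,0=3,0->4] -> levels [7 8 8 8 6]
Step 8: flows [1->0,2->0,3->0,0->4] -> levels [9 7 7 7 7]
Step 9: flows [0->1,0->2,0->3,0->4] -> levels [5 8 8 8 8]
Step 10: flows [1->0,2->0,3->0,4->0] -> levels [9 7 7 7 7]
  -> period-2 cycle (repeats step 8); tank 0 never drops to <=3
Tank 0 never reaches <=3 within 15 steps

Answer: -1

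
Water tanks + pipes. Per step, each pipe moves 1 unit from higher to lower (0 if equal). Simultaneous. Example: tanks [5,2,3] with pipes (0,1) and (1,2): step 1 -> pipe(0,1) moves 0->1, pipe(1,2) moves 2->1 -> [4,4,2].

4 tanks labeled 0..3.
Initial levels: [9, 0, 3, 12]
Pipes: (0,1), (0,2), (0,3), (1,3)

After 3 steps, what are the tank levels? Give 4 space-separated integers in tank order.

Step 1: flows [0->1,0->2,3->0,3->1] -> levels [8 2 4 10]
Step 2: flows [0->1,0->2,3->0,3->1] -> levels [7 4 5 8]
Step 3: flows [0->1,0->2,3->0,3->1] -> levels [6 6 6 6]

Answer: 6 6 6 6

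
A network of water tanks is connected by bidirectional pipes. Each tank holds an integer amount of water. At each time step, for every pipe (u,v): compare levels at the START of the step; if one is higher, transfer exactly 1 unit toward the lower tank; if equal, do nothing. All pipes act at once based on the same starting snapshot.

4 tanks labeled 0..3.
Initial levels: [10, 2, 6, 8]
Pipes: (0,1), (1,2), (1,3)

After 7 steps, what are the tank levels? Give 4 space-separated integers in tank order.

Step 1: flows [0->1,2->1,3->1] -> levels [9 5 5 7]
Step 2: flows [0->1,1=2,3->1] -> levels [8 7 5 6]
Step 3: flows [0->1,1->2,1->3] -> levels [7 6 6 7]
Step 4: flows [0->1,1=2,3->1] -> levels [6 8 6 6]
Step 5: flows [1->0,1->2,1->3] -> levels [7 5 7 7]
Step 6: flows [0->1,2->1,3->1] -> levels [6 8 6 6]
  -> period-2 cycle: step 6 state = step 4 state
  -> state at step 7: (7-4) mod 2 = 1, same as step 5 -> [7 5 7 7]

Answer: 7 5 7 7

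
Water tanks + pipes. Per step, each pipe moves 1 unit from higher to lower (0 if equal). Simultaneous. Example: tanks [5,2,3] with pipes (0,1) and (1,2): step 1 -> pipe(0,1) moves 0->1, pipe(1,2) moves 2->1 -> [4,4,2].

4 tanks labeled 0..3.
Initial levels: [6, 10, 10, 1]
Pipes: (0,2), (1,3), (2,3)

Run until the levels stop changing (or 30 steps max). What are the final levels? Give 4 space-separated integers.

Answer: 6 7 8 6

Derivation:
Step 1: flows [2->0,1->3,2->3] -> levels [7 9 8 3]
Step 2: flows [2->0,1->3,2->3] -> levels [8 8 6 5]
Step 3: flows [0->2,1->3,2->3] -> levels [7 7 6 7]
Step 4: flows [0->2,1=3,3->2] -> levels [6 7 8 6]
Step 5: flows [2->0,1->3,2->3] -> levels [7 6 6 8]
Step 6: flows [0->2,3->1,3->2] -> levels [6 7 8 6]
  -> period-2 cycle: step 6 state = step 4 state; never stabilizes
  -> state at step 30: (30-4) mod 2 = 0, same as step 4 -> [6 7 8 6]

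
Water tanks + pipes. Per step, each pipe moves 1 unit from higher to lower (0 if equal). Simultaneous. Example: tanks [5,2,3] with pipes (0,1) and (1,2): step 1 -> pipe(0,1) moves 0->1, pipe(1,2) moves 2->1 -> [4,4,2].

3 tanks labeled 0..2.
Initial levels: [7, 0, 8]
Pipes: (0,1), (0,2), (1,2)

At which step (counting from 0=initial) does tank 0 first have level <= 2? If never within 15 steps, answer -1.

Answer: -1

Derivation:
Step 1: flows [0->1,2->0,2->1] -> levels [7 2 6]
Step 2: flows [0->1,0->2,2->1] -> levels [5 4 6]
Step 3: flows [0->1,2->0,2->1] -> levels [5 6 4]
Step 4: flows [1->0,0->2,1->2] -> levels [5 4 6]
  -> period-2 cycle (repeats step 2); tank 0 never drops to <=2
Tank 0 never reaches <=2 within 15 steps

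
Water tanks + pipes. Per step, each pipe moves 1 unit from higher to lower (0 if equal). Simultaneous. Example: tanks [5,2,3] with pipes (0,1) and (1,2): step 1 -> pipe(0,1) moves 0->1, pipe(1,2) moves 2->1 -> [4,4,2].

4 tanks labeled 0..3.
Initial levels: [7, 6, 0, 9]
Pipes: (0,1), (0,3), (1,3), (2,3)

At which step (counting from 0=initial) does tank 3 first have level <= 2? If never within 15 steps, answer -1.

Answer: -1

Derivation:
Step 1: flows [0->1,3->0,3->1,3->2] -> levels [7 8 1 6]
Step 2: flows [1->0,0->3,1->3,3->2] -> levels [7 6 2 7]
Step 3: flows [0->1,0=3,3->1,3->2] -> levels [6 8 3 5]
Step 4: flows [1->0,0->3,1->3,3->2] -> levels [6 6 4 6]
Step 5: flows [0=1,0=3,1=3,3->2] -> levels [6 6 5 5]
Step 6: flows [0=1,0->3,1->3,2=3] -> levels [5 5 5 7]
Step 7: flows [0=1,3->0,3->1,3->2] -> levels [6 6 6 4]
Step 8: flows [0=1,0->3,1->3,2->3] -> levels [5 5 5 7]
  -> period-2 cycle (repeats step 6); tank 3 never drops to <=2
Tank 3 never reaches <=2 within 15 steps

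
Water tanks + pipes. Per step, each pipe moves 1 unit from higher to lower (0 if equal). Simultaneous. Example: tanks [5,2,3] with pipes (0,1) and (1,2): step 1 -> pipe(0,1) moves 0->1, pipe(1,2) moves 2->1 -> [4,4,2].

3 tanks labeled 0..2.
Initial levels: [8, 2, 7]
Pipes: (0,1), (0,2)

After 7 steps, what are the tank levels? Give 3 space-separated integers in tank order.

Answer: 7 5 5

Derivation:
Step 1: flows [0->1,0->2] -> levels [6 3 8]
Step 2: flows [0->1,2->0] -> levels [6 4 7]
Step 3: flows [0->1,2->0] -> levels [6 5 6]
Step 4: flows [0->1,0=2] -> levels [5 6 6]
Step 5: flows [1->0,2->0] -> levels [7 5 5]
Step 6: flows [0->1,0->2] -> levels [5 6 6]
  -> period-2 cycle: step 6 state = step 4 state
  -> state at step 7: (7-4) mod 2 = 1, same as step 5 -> [7 5 5]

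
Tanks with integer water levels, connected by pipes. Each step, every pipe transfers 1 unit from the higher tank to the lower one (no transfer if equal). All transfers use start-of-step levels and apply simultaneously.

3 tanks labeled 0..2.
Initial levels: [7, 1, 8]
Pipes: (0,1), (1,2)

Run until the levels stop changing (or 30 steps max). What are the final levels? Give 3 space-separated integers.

Step 1: flows [0->1,2->1] -> levels [6 3 7]
Step 2: flows [0->1,2->1] -> levels [5 5 6]
Step 3: flows [0=1,2->1] -> levels [5 6 5]
Step 4: flows [1->0,1->2] -> levels [6 4 6]
Step 5: flows [0->1,2->1] -> levels [5 6 5]
  -> period-2 cycle: step 5 state = step 3 state; never stabilizes
  -> state at step 30: (30-3) mod 2 = 1, same as step 4 -> [6 4 6]

Answer: 6 4 6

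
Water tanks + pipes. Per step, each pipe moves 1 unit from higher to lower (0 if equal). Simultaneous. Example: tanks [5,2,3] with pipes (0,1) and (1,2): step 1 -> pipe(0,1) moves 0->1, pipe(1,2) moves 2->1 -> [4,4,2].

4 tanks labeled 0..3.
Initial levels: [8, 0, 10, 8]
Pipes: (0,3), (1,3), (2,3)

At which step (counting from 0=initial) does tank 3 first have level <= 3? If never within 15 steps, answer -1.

Answer: -1

Derivation:
Step 1: flows [0=3,3->1,2->3] -> levels [8 1 9 8]
Step 2: flows [0=3,3->1,2->3] -> levels [8 2 8 8]
Step 3: flows [0=3,3->1,2=3] -> levels [8 3 8 7]
Step 4: flows [0->3,3->1,2->3] -> levels [7 4 7 8]
Step 5: flows [3->0,3->1,3->2] -> levels [8 5 8 5]
Step 6: flows [0->3,1=3,2->3] -> levels [7 5 7 7]
Step 7: flows [0=3,3->1,2=3] -> levels [7 6 7 6]
Step 8: flows [0->3,1=3,2->3] -> levels [6 6 6 8]
Step 9: flows [3->0,3->1,3->2] -> levels [7 7 7 5]
Step 10: flows [0->3,1->3,2->3] -> levels [6 6 6 8]
  -> period-2 cycle (repeats step 8); tank 3 never drops to <=3
Tank 3 never reaches <=3 within 15 steps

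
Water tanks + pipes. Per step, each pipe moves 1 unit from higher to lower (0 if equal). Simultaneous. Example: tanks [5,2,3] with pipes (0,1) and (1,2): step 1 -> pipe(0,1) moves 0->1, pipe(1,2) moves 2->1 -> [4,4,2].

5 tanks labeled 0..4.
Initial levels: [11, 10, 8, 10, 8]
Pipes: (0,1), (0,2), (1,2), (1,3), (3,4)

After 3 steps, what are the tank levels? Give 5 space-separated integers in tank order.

Answer: 9 11 9 8 10

Derivation:
Step 1: flows [0->1,0->2,1->2,1=3,3->4] -> levels [9 10 10 9 9]
Step 2: flows [1->0,2->0,1=2,1->3,3=4] -> levels [11 8 9 10 9]
Step 3: flows [0->1,0->2,2->1,3->1,3->4] -> levels [9 11 9 8 10]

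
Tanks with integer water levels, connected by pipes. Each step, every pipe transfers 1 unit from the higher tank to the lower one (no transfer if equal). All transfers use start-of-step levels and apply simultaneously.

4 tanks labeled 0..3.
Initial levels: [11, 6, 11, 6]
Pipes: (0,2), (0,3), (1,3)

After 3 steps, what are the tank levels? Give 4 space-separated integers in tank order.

Step 1: flows [0=2,0->3,1=3] -> levels [10 6 11 7]
Step 2: flows [2->0,0->3,3->1] -> levels [10 7 10 7]
Step 3: flows [0=2,0->3,1=3] -> levels [9 7 10 8]

Answer: 9 7 10 8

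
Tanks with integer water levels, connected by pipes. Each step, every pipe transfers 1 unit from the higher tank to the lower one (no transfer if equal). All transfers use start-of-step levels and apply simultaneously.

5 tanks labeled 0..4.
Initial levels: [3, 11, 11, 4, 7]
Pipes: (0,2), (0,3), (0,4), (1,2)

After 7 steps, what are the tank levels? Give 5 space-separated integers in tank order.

Answer: 9 8 7 6 6

Derivation:
Step 1: flows [2->0,3->0,4->0,1=2] -> levels [6 11 10 3 6]
Step 2: flows [2->0,0->3,0=4,1->2] -> levels [6 10 10 4 6]
Step 3: flows [2->0,0->3,0=4,1=2] -> levels [6 10 9 5 6]
Step 4: flows [2->0,0->3,0=4,1->2] -> levels [6 9 9 6 6]
Step 5: flows [2->0,0=3,0=4,1=2] -> levels [7 9 8 6 6]
Step 6: flows [2->0,0->3,0->4,1->2] -> levels [6 8 8 7 7]
Step 7: flows [2->0,3->0,4->0,1=2] -> levels [9 8 7 6 6]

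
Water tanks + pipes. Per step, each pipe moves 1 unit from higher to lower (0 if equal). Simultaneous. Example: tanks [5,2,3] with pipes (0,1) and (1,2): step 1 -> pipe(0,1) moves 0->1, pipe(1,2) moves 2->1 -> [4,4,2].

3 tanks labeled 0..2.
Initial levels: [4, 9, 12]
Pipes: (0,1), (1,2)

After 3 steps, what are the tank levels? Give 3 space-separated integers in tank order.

Answer: 7 9 9

Derivation:
Step 1: flows [1->0,2->1] -> levels [5 9 11]
Step 2: flows [1->0,2->1] -> levels [6 9 10]
Step 3: flows [1->0,2->1] -> levels [7 9 9]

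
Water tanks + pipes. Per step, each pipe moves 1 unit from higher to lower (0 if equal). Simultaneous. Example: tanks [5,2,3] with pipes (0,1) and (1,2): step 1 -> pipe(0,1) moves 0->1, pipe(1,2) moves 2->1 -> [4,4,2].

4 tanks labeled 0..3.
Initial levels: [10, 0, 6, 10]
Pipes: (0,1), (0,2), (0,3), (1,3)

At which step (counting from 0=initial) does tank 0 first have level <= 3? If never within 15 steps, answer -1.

Answer: -1

Derivation:
Step 1: flows [0->1,0->2,0=3,3->1] -> levels [8 2 7 9]
Step 2: flows [0->1,0->2,3->0,3->1] -> levels [7 4 8 7]
Step 3: flows [0->1,2->0,0=3,3->1] -> levels [7 6 7 6]
Step 4: flows [0->1,0=2,0->3,1=3] -> levels [5 7 7 7]
Step 5: flows [1->0,2->0,3->0,1=3] -> levels [8 6 6 6]
Step 6: flows [0->1,0->2,0->3,1=3] -> levels [5 7 7 7]
  -> period-2 cycle (repeats step 4); tank 0 never drops to <=3
Tank 0 never reaches <=3 within 15 steps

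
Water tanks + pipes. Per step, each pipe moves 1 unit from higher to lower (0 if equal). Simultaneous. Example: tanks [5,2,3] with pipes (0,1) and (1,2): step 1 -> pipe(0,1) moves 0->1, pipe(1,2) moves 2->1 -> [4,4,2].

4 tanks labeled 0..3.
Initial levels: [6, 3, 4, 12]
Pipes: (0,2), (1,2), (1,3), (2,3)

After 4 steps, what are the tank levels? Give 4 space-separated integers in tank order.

Answer: 6 5 7 7

Derivation:
Step 1: flows [0->2,2->1,3->1,3->2] -> levels [5 5 5 10]
Step 2: flows [0=2,1=2,3->1,3->2] -> levels [5 6 6 8]
Step 3: flows [2->0,1=2,3->1,3->2] -> levels [6 7 6 6]
Step 4: flows [0=2,1->2,1->3,2=3] -> levels [6 5 7 7]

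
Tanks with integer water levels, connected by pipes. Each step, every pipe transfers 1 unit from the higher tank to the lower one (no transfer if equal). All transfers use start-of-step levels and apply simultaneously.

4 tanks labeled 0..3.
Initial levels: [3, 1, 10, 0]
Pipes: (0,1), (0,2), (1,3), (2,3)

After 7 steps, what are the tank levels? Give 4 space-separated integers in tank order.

Step 1: flows [0->1,2->0,1->3,2->3] -> levels [3 1 8 2]
Step 2: flows [0->1,2->0,3->1,2->3] -> levels [3 3 6 2]
Step 3: flows [0=1,2->0,1->3,2->3] -> levels [4 2 4 4]
Step 4: flows [0->1,0=2,3->1,2=3] -> levels [3 4 4 3]
Step 5: flows [1->0,2->0,1->3,2->3] -> levels [5 2 2 5]
Step 6: flows [0->1,0->2,3->1,3->2] -> levels [3 4 4 3]
  -> period-2 cycle: step 6 state = step 4 state
  -> state at step 7: (7-4) mod 2 = 1, same as step 5 -> [5 2 2 5]

Answer: 5 2 2 5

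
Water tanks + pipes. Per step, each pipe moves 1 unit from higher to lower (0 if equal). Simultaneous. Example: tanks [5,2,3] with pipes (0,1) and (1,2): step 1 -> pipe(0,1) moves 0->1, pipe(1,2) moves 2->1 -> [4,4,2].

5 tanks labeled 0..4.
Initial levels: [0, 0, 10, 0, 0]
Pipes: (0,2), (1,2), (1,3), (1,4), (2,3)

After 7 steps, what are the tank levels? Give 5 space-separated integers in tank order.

Answer: 3 3 1 2 1

Derivation:
Step 1: flows [2->0,2->1,1=3,1=4,2->3] -> levels [1 1 7 1 0]
Step 2: flows [2->0,2->1,1=3,1->4,2->3] -> levels [2 1 4 2 1]
Step 3: flows [2->0,2->1,3->1,1=4,2->3] -> levels [3 3 1 2 1]
Step 4: flows [0->2,1->2,1->3,1->4,3->2] -> levels [2 0 4 2 2]
Step 5: flows [2->0,2->1,3->1,4->1,2->3] -> levels [3 3 1 2 1]
  -> period-2 cycle: step 5 state = step 3 state
  -> state at step 7: (7-3) mod 2 = 0, same as step 3 -> [3 3 1 2 1]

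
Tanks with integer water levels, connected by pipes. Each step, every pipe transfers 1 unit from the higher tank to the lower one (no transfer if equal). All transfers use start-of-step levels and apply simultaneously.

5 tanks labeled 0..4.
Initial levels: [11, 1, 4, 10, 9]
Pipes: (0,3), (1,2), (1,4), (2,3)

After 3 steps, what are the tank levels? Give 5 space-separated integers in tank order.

Step 1: flows [0->3,2->1,4->1,3->2] -> levels [10 3 4 10 8]
Step 2: flows [0=3,2->1,4->1,3->2] -> levels [10 5 4 9 7]
Step 3: flows [0->3,1->2,4->1,3->2] -> levels [9 5 6 9 6]

Answer: 9 5 6 9 6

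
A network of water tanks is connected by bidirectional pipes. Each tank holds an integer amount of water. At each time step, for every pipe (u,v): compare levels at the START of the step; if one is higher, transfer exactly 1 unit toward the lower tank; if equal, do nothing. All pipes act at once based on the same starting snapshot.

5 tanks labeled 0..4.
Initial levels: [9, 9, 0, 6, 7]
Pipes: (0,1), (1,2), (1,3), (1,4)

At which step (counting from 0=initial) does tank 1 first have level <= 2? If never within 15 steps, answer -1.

Step 1: flows [0=1,1->2,1->3,1->4] -> levels [9 6 1 7 8]
Step 2: flows [0->1,1->2,3->1,4->1] -> levels [8 8 2 6 7]
Step 3: flows [0=1,1->2,1->3,1->4] -> levels [8 5 3 7 8]
Step 4: flows [0->1,1->2,3->1,4->1] -> levels [7 7 4 6 7]
Step 5: flows [0=1,1->2,1->3,1=4] -> levels [7 5 5 7 7]
Step 6: flows [0->1,1=2,3->1,4->1] -> levels [6 8 5 6 6]
Step 7: flows [1->0,1->2,1->3,1->4] -> levels [7 4 6 7 7]
Step 8: flows [0->1,2->1,3->1,4->1] -> levels [6 8 5 6 6]
  -> period-2 cycle (repeats step 6); tank 1 never drops to <=2
Tank 1 never reaches <=2 within 15 steps

Answer: -1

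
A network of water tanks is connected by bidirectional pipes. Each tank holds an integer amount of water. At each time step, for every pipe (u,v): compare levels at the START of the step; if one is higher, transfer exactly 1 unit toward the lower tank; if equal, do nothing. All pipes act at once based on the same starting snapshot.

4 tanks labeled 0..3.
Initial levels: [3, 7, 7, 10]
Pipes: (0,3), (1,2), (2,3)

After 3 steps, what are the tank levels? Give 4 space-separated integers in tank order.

Step 1: flows [3->0,1=2,3->2] -> levels [4 7 8 8]
Step 2: flows [3->0,2->1,2=3] -> levels [5 8 7 7]
Step 3: flows [3->0,1->2,2=3] -> levels [6 7 8 6]

Answer: 6 7 8 6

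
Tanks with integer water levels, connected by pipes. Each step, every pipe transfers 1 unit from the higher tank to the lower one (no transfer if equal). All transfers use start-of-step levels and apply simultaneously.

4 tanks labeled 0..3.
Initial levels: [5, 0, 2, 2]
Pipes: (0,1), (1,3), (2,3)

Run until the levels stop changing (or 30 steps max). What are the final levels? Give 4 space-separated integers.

Step 1: flows [0->1,3->1,2=3] -> levels [4 2 2 1]
Step 2: flows [0->1,1->3,2->3] -> levels [3 2 1 3]
Step 3: flows [0->1,3->1,3->2] -> levels [2 4 2 1]
Step 4: flows [1->0,1->3,2->3] -> levels [3 2 1 3]
  -> period-2 cycle: step 4 state = step 2 state; never stabilizes
  -> state at step 30: (30-2) mod 2 = 0, same as step 2 -> [3 2 1 3]

Answer: 3 2 1 3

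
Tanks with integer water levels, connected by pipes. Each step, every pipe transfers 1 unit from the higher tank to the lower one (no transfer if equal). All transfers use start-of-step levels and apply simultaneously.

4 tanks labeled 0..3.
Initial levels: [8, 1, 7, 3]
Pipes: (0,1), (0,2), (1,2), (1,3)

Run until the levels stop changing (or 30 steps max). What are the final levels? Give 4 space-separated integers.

Step 1: flows [0->1,0->2,2->1,3->1] -> levels [6 4 7 2]
Step 2: flows [0->1,2->0,2->1,1->3] -> levels [6 5 5 3]
Step 3: flows [0->1,0->2,1=2,1->3] -> levels [4 5 6 4]
Step 4: flows [1->0,2->0,2->1,1->3] -> levels [6 4 4 5]
Step 5: flows [0->1,0->2,1=2,3->1] -> levels [4 6 5 4]
Step 6: flows [1->0,2->0,1->2,1->3] -> levels [6 3 5 5]
Step 7: flows [0->1,0->2,2->1,3->1] -> levels [4 6 5 4]
  -> period-2 cycle: step 7 state = step 5 state; never stabilizes
  -> state at step 30: (30-5) mod 2 = 1, same as step 6 -> [6 3 5 5]

Answer: 6 3 5 5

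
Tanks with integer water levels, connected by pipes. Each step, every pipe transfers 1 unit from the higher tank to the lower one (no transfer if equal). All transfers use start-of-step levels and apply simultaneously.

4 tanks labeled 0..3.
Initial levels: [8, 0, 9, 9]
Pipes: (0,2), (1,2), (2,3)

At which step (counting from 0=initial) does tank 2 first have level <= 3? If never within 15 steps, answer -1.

Answer: -1

Derivation:
Step 1: flows [2->0,2->1,2=3] -> levels [9 1 7 9]
Step 2: flows [0->2,2->1,3->2] -> levels [8 2 8 8]
Step 3: flows [0=2,2->1,2=3] -> levels [8 3 7 8]
Step 4: flows [0->2,2->1,3->2] -> levels [7 4 8 7]
Step 5: flows [2->0,2->1,2->3] -> levels [8 5 5 8]
Step 6: flows [0->2,1=2,3->2] -> levels [7 5 7 7]
Step 7: flows [0=2,2->1,2=3] -> levels [7 6 6 7]
Step 8: flows [0->2,1=2,3->2] -> levels [6 6 8 6]
Step 9: flows [2->0,2->1,2->3] -> levels [7 7 5 7]
Step 10: flows [0->2,1->2,3->2] -> levels [6 6 8 6]
  -> period-2 cycle (repeats step 8); tank 2 never drops to <=3
Tank 2 never reaches <=3 within 15 steps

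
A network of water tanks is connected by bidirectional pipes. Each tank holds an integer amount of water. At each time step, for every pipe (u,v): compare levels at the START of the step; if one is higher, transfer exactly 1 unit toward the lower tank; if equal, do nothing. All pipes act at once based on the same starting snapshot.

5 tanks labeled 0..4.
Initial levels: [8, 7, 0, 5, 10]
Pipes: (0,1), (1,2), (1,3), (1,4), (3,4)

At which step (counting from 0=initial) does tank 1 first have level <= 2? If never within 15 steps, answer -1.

Answer: -1

Derivation:
Step 1: flows [0->1,1->2,1->3,4->1,4->3] -> levels [7 7 1 7 8]
Step 2: flows [0=1,1->2,1=3,4->1,4->3] -> levels [7 7 2 8 6]
Step 3: flows [0=1,1->2,3->1,1->4,3->4] -> levels [7 6 3 6 8]
Step 4: flows [0->1,1->2,1=3,4->1,4->3] -> levels [6 7 4 7 6]
Step 5: flows [1->0,1->2,1=3,1->4,3->4] -> levels [7 4 5 6 8]
Step 6: flows [0->1,2->1,3->1,4->1,4->3] -> levels [6 8 4 6 6]
Step 7: flows [1->0,1->2,1->3,1->4,3=4] -> levels [7 4 5 7 7]
Step 8: flows [0->1,2->1,3->1,4->1,3=4] -> levels [6 8 4 6 6]
  -> period-2 cycle (repeats step 6); tank 1 never drops to <=2
Tank 1 never reaches <=2 within 15 steps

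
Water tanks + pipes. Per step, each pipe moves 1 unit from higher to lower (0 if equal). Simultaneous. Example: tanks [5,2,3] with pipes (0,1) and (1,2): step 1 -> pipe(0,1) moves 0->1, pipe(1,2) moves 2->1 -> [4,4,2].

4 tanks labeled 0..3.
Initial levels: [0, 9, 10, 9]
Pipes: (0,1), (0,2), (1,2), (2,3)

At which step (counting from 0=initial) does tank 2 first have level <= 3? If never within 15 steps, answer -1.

Step 1: flows [1->0,2->0,2->1,2->3] -> levels [2 9 7 10]
Step 2: flows [1->0,2->0,1->2,3->2] -> levels [4 7 8 9]
Step 3: flows [1->0,2->0,2->1,3->2] -> levels [6 7 7 8]
Step 4: flows [1->0,2->0,1=2,3->2] -> levels [8 6 7 7]
Step 5: flows [0->1,0->2,2->1,2=3] -> levels [6 8 7 7]
Step 6: flows [1->0,2->0,1->2,2=3] -> levels [8 6 7 7]
  -> period-2 cycle (repeats step 4); tank 2 never drops to <=3
Tank 2 never reaches <=3 within 15 steps

Answer: -1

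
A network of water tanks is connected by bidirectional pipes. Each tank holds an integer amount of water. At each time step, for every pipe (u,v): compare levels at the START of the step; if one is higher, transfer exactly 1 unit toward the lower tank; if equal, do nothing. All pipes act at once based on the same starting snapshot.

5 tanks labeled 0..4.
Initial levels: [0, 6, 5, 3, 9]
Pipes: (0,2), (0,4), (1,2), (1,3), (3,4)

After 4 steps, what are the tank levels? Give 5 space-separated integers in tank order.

Step 1: flows [2->0,4->0,1->2,1->3,4->3] -> levels [2 4 5 5 7]
Step 2: flows [2->0,4->0,2->1,3->1,4->3] -> levels [4 6 3 5 5]
Step 3: flows [0->2,4->0,1->2,1->3,3=4] -> levels [4 4 5 6 4]
Step 4: flows [2->0,0=4,2->1,3->1,3->4] -> levels [5 6 3 4 5]

Answer: 5 6 3 4 5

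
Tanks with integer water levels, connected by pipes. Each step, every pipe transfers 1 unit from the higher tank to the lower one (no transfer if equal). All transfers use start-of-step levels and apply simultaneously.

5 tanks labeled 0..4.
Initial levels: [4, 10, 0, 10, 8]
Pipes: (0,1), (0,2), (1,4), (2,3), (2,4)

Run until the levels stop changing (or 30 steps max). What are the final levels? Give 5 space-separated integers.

Answer: 7 6 5 7 7

Derivation:
Step 1: flows [1->0,0->2,1->4,3->2,4->2] -> levels [4 8 3 9 8]
Step 2: flows [1->0,0->2,1=4,3->2,4->2] -> levels [4 7 6 8 7]
Step 3: flows [1->0,2->0,1=4,3->2,4->2] -> levels [6 6 7 7 6]
Step 4: flows [0=1,2->0,1=4,2=3,2->4] -> levels [7 6 5 7 7]
Step 5: flows [0->1,0->2,4->1,3->2,4->2] -> levels [5 8 8 6 5]
Step 6: flows [1->0,2->0,1->4,2->3,2->4] -> levels [7 6 5 7 7]
  -> period-2 cycle: step 6 state = step 4 state; never stabilizes
  -> state at step 30: (30-4) mod 2 = 0, same as step 4 -> [7 6 5 7 7]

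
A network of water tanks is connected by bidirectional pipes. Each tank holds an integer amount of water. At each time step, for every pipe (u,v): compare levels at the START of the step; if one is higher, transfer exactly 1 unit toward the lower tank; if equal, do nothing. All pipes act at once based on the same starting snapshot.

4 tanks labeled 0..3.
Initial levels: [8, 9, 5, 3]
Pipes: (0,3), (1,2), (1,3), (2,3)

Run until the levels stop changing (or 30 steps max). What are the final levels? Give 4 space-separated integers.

Answer: 6 5 6 8

Derivation:
Step 1: flows [0->3,1->2,1->3,2->3] -> levels [7 7 5 6]
Step 2: flows [0->3,1->2,1->3,3->2] -> levels [6 5 7 7]
Step 3: flows [3->0,2->1,3->1,2=3] -> levels [7 7 6 5]
Step 4: flows [0->3,1->2,1->3,2->3] -> levels [6 5 6 8]
Step 5: flows [3->0,2->1,3->1,3->2] -> levels [7 7 6 5]
  -> period-2 cycle: step 5 state = step 3 state; never stabilizes
  -> state at step 30: (30-3) mod 2 = 1, same as step 4 -> [6 5 6 8]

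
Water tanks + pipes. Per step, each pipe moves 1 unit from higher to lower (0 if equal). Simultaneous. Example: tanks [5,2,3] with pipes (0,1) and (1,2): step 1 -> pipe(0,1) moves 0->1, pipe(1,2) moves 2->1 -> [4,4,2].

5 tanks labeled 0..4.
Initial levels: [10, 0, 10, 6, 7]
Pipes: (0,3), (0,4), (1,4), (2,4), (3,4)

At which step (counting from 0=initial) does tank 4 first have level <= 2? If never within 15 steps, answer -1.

Answer: -1

Derivation:
Step 1: flows [0->3,0->4,4->1,2->4,4->3] -> levels [8 1 9 8 7]
Step 2: flows [0=3,0->4,4->1,2->4,3->4] -> levels [7 2 8 7 9]
Step 3: flows [0=3,4->0,4->1,4->2,4->3] -> levels [8 3 9 8 5]
Step 4: flows [0=3,0->4,4->1,2->4,3->4] -> levels [7 4 8 7 7]
Step 5: flows [0=3,0=4,4->1,2->4,3=4] -> levels [7 5 7 7 7]
Step 6: flows [0=3,0=4,4->1,2=4,3=4] -> levels [7 6 7 7 6]
Step 7: flows [0=3,0->4,1=4,2->4,3->4] -> levels [6 6 6 6 9]
Step 8: flows [0=3,4->0,4->1,4->2,4->3] -> levels [7 7 7 7 5]
Step 9: flows [0=3,0->4,1->4,2->4,3->4] -> levels [6 6 6 6 9]
  -> period-2 cycle (repeats step 7); tank 4 never drops to <=2
Tank 4 never reaches <=2 within 15 steps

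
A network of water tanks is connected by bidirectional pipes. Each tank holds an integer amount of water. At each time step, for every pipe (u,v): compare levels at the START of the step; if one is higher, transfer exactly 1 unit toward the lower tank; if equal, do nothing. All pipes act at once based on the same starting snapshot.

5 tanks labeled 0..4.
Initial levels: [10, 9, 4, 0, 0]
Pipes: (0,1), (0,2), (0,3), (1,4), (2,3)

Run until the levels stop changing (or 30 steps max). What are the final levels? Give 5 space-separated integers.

Step 1: flows [0->1,0->2,0->3,1->4,2->3] -> levels [7 9 4 2 1]
Step 2: flows [1->0,0->2,0->3,1->4,2->3] -> levels [6 7 4 4 2]
Step 3: flows [1->0,0->2,0->3,1->4,2=3] -> levels [5 5 5 5 3]
Step 4: flows [0=1,0=2,0=3,1->4,2=3] -> levels [5 4 5 5 4]
Step 5: flows [0->1,0=2,0=3,1=4,2=3] -> levels [4 5 5 5 4]
Step 6: flows [1->0,2->0,3->0,1->4,2=3] -> levels [7 3 4 4 5]
Step 7: flows [0->1,0->2,0->3,4->1,2=3] -> levels [4 5 5 5 4]
  -> period-2 cycle: step 7 state = step 5 state; never stabilizes
  -> state at step 30: (30-5) mod 2 = 1, same as step 6 -> [7 3 4 4 5]

Answer: 7 3 4 4 5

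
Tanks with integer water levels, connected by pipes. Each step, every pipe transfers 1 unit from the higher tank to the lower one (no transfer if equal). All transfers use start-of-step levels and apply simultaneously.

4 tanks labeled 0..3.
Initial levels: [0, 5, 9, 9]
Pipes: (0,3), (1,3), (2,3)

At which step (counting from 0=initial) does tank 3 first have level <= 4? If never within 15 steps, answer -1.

Step 1: flows [3->0,3->1,2=3] -> levels [1 6 9 7]
Step 2: flows [3->0,3->1,2->3] -> levels [2 7 8 6]
Step 3: flows [3->0,1->3,2->3] -> levels [3 6 7 7]
Step 4: flows [3->0,3->1,2=3] -> levels [4 7 7 5]
Step 5: flows [3->0,1->3,2->3] -> levels [5 6 6 6]
Step 6: flows [3->0,1=3,2=3] -> levels [6 6 6 5]
Step 7: flows [0->3,1->3,2->3] -> levels [5 5 5 8]
Step 8: flows [3->0,3->1,3->2] -> levels [6 6 6 5]
  -> period-2 cycle (repeats step 6); tank 3 never drops to <=4
Tank 3 never reaches <=4 within 15 steps

Answer: -1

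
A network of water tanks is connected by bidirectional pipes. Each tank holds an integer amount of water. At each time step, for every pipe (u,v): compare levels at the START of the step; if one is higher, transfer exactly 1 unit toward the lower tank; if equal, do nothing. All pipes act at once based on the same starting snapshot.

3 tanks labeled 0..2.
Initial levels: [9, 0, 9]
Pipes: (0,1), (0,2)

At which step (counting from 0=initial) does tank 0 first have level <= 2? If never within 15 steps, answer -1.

Step 1: flows [0->1,0=2] -> levels [8 1 9]
Step 2: flows [0->1,2->0] -> levels [8 2 8]
Step 3: flows [0->1,0=2] -> levels [7 3 8]
Step 4: flows [0->1,2->0] -> levels [7 4 7]
Step 5: flows [0->1,0=2] -> levels [6 5 7]
Step 6: flows [0->1,2->0] -> levels [6 6 6]
Step 7: flows [0=1,0=2] -> levels [6 6 6]
  -> stable; tank 0 stays at 6 > 2
Tank 0 never reaches <=2 within 15 steps

Answer: -1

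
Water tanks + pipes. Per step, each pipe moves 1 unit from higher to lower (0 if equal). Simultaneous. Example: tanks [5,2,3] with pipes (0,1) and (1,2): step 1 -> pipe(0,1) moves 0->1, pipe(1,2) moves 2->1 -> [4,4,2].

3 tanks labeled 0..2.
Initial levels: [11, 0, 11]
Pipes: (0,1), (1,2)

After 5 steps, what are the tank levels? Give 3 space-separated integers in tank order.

Answer: 8 6 8

Derivation:
Step 1: flows [0->1,2->1] -> levels [10 2 10]
Step 2: flows [0->1,2->1] -> levels [9 4 9]
Step 3: flows [0->1,2->1] -> levels [8 6 8]
Step 4: flows [0->1,2->1] -> levels [7 8 7]
Step 5: flows [1->0,1->2] -> levels [8 6 8]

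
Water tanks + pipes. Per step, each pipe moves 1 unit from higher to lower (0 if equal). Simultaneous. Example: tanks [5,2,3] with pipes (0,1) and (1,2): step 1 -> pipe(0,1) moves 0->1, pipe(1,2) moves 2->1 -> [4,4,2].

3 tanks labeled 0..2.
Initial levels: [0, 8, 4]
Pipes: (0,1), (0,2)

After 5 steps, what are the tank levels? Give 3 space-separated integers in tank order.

Answer: 4 4 4

Derivation:
Step 1: flows [1->0,2->0] -> levels [2 7 3]
Step 2: flows [1->0,2->0] -> levels [4 6 2]
Step 3: flows [1->0,0->2] -> levels [4 5 3]
Step 4: flows [1->0,0->2] -> levels [4 4 4]
Step 5: flows [0=1,0=2] -> levels [4 4 4]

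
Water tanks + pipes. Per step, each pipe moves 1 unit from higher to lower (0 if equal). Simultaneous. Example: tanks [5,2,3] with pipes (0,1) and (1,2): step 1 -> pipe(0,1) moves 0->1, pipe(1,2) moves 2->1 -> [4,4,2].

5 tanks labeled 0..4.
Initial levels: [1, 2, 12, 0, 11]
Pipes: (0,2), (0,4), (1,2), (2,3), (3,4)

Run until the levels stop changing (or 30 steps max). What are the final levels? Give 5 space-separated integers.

Answer: 5 4 6 4 7

Derivation:
Step 1: flows [2->0,4->0,2->1,2->3,4->3] -> levels [3 3 9 2 9]
Step 2: flows [2->0,4->0,2->1,2->3,4->3] -> levels [5 4 6 4 7]
Step 3: flows [2->0,4->0,2->1,2->3,4->3] -> levels [7 5 3 6 5]
Step 4: flows [0->2,0->4,1->2,3->2,3->4] -> levels [5 4 6 4 7]
  -> period-2 cycle: step 4 state = step 2 state; never stabilizes
  -> state at step 30: (30-2) mod 2 = 0, same as step 2 -> [5 4 6 4 7]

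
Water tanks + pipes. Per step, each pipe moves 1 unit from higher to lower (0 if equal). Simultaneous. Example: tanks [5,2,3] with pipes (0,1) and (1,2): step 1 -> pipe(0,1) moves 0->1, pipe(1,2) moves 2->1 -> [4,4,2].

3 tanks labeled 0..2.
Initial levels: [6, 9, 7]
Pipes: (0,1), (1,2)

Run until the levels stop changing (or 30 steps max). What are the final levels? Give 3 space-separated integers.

Answer: 7 8 7

Derivation:
Step 1: flows [1->0,1->2] -> levels [7 7 8]
Step 2: flows [0=1,2->1] -> levels [7 8 7]
Step 3: flows [1->0,1->2] -> levels [8 6 8]
Step 4: flows [0->1,2->1] -> levels [7 8 7]
  -> period-2 cycle: step 4 state = step 2 state; never stabilizes
  -> state at step 30: (30-2) mod 2 = 0, same as step 2 -> [7 8 7]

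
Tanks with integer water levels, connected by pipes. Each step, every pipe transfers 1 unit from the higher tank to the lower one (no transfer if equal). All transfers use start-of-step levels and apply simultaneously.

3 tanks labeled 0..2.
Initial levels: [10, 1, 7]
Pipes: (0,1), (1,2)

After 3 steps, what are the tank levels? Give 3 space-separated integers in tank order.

Answer: 7 6 5

Derivation:
Step 1: flows [0->1,2->1] -> levels [9 3 6]
Step 2: flows [0->1,2->1] -> levels [8 5 5]
Step 3: flows [0->1,1=2] -> levels [7 6 5]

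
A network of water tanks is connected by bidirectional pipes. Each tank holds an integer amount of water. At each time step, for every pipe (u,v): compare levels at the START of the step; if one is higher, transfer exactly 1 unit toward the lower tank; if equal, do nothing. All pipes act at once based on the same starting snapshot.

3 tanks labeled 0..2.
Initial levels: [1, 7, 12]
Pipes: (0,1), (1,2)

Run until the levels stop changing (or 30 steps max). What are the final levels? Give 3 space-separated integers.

Answer: 7 6 7

Derivation:
Step 1: flows [1->0,2->1] -> levels [2 7 11]
Step 2: flows [1->0,2->1] -> levels [3 7 10]
Step 3: flows [1->0,2->1] -> levels [4 7 9]
Step 4: flows [1->0,2->1] -> levels [5 7 8]
Step 5: flows [1->0,2->1] -> levels [6 7 7]
Step 6: flows [1->0,1=2] -> levels [7 6 7]
Step 7: flows [0->1,2->1] -> levels [6 8 6]
Step 8: flows [1->0,1->2] -> levels [7 6 7]
  -> period-2 cycle: step 8 state = step 6 state; never stabilizes
  -> state at step 30: (30-6) mod 2 = 0, same as step 6 -> [7 6 7]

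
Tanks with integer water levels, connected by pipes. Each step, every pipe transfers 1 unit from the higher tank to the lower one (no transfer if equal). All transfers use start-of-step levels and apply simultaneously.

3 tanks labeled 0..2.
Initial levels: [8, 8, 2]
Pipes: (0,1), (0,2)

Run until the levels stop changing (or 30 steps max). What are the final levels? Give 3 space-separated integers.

Step 1: flows [0=1,0->2] -> levels [7 8 3]
Step 2: flows [1->0,0->2] -> levels [7 7 4]
Step 3: flows [0=1,0->2] -> levels [6 7 5]
Step 4: flows [1->0,0->2] -> levels [6 6 6]
Step 5: flows [0=1,0=2] -> levels [6 6 6]
  -> stable (no change)

Answer: 6 6 6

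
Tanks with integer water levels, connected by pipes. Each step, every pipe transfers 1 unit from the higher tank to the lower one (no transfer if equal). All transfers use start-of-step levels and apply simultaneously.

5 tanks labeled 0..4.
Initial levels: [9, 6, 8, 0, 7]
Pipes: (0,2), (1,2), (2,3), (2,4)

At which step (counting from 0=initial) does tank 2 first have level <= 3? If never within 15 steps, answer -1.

Step 1: flows [0->2,2->1,2->3,2->4] -> levels [8 7 6 1 8]
Step 2: flows [0->2,1->2,2->3,4->2] -> levels [7 6 8 2 7]
Step 3: flows [2->0,2->1,2->3,2->4] -> levels [8 7 4 3 8]
Step 4: flows [0->2,1->2,2->3,4->2] -> levels [7 6 6 4 7]
Step 5: flows [0->2,1=2,2->3,4->2] -> levels [6 6 7 5 6]
Step 6: flows [2->0,2->1,2->3,2->4] -> levels [7 7 3 6 7]
Tank 2 first reaches <=3 at step 6

Answer: 6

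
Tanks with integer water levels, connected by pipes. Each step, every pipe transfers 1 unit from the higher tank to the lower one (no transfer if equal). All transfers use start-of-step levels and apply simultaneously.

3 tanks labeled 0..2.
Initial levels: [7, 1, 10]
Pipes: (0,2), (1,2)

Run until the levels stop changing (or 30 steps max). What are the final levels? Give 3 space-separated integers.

Step 1: flows [2->0,2->1] -> levels [8 2 8]
Step 2: flows [0=2,2->1] -> levels [8 3 7]
Step 3: flows [0->2,2->1] -> levels [7 4 7]
Step 4: flows [0=2,2->1] -> levels [7 5 6]
Step 5: flows [0->2,2->1] -> levels [6 6 6]
Step 6: flows [0=2,1=2] -> levels [6 6 6]
  -> stable (no change)

Answer: 6 6 6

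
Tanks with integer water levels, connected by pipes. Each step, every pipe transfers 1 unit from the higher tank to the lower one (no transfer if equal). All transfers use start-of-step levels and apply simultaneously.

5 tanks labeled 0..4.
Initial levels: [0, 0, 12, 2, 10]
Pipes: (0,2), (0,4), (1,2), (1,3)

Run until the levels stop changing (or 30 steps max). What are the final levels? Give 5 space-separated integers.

Step 1: flows [2->0,4->0,2->1,3->1] -> levels [2 2 10 1 9]
Step 2: flows [2->0,4->0,2->1,1->3] -> levels [4 2 8 2 8]
Step 3: flows [2->0,4->0,2->1,1=3] -> levels [6 3 6 2 7]
Step 4: flows [0=2,4->0,2->1,1->3] -> levels [7 3 5 3 6]
Step 5: flows [0->2,0->4,2->1,1=3] -> levels [5 4 5 3 7]
Step 6: flows [0=2,4->0,2->1,1->3] -> levels [6 4 4 4 6]
Step 7: flows [0->2,0=4,1=2,1=3] -> levels [5 4 5 4 6]
Step 8: flows [0=2,4->0,2->1,1=3] -> levels [6 5 4 4 5]
Step 9: flows [0->2,0->4,1->2,1->3] -> levels [4 3 6 5 6]
Step 10: flows [2->0,4->0,2->1,3->1] -> levels [6 5 4 4 5]
  -> period-2 cycle: step 10 state = step 8 state; never stabilizes
  -> state at step 30: (30-8) mod 2 = 0, same as step 8 -> [6 5 4 4 5]

Answer: 6 5 4 4 5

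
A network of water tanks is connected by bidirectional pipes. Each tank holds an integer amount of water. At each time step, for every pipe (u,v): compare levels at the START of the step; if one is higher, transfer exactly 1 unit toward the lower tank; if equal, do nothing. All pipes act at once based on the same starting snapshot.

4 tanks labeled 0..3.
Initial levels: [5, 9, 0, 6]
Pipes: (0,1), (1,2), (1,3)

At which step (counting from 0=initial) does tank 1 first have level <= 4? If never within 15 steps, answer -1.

Step 1: flows [1->0,1->2,1->3] -> levels [6 6 1 7]
Step 2: flows [0=1,1->2,3->1] -> levels [6 6 2 6]
Step 3: flows [0=1,1->2,1=3] -> levels [6 5 3 6]
Step 4: flows [0->1,1->2,3->1] -> levels [5 6 4 5]
Step 5: flows [1->0,1->2,1->3] -> levels [6 3 5 6]
Tank 1 first reaches <=4 at step 5

Answer: 5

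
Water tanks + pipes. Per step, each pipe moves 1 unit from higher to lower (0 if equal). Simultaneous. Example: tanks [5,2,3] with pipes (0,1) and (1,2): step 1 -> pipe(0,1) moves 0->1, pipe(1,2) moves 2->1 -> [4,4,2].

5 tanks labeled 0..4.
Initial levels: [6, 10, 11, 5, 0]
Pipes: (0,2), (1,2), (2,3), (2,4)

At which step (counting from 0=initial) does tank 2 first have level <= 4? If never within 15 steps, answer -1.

Step 1: flows [2->0,2->1,2->3,2->4] -> levels [7 11 7 6 1]
Step 2: flows [0=2,1->2,2->3,2->4] -> levels [7 10 6 7 2]
Step 3: flows [0->2,1->2,3->2,2->4] -> levels [6 9 8 6 3]
Step 4: flows [2->0,1->2,2->3,2->4] -> levels [7 8 6 7 4]
Step 5: flows [0->2,1->2,3->2,2->4] -> levels [6 7 8 6 5]
Step 6: flows [2->0,2->1,2->3,2->4] -> levels [7 8 4 7 6]
Tank 2 first reaches <=4 at step 6

Answer: 6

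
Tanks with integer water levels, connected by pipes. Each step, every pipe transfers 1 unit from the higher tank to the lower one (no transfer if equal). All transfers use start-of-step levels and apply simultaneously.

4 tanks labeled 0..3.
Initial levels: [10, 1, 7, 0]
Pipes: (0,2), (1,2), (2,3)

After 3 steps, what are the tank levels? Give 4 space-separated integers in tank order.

Step 1: flows [0->2,2->1,2->3] -> levels [9 2 6 1]
Step 2: flows [0->2,2->1,2->3] -> levels [8 3 5 2]
Step 3: flows [0->2,2->1,2->3] -> levels [7 4 4 3]

Answer: 7 4 4 3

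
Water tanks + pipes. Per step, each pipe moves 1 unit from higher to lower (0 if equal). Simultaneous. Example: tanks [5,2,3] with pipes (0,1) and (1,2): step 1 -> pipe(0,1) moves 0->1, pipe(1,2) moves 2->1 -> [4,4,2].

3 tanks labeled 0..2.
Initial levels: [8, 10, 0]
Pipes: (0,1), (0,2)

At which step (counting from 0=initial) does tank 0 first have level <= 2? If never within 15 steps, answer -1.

Answer: -1

Derivation:
Step 1: flows [1->0,0->2] -> levels [8 9 1]
Step 2: flows [1->0,0->2] -> levels [8 8 2]
Step 3: flows [0=1,0->2] -> levels [7 8 3]
Step 4: flows [1->0,0->2] -> levels [7 7 4]
Step 5: flows [0=1,0->2] -> levels [6 7 5]
Step 6: flows [1->0,0->2] -> levels [6 6 6]
Step 7: flows [0=1,0=2] -> levels [6 6 6]
  -> stable; tank 0 stays at 6 > 2
Tank 0 never reaches <=2 within 15 steps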